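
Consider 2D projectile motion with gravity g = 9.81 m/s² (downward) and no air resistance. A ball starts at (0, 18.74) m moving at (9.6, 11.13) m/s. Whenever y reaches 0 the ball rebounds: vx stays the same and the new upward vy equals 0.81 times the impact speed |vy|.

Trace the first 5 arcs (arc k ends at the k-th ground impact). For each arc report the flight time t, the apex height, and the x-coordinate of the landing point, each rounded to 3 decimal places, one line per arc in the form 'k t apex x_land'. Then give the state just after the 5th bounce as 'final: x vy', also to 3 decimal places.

Arc 1: start y=18.740, vy=11.130 → t=3.395, apex=25.054, x_land=32.588, impact vy=-22.171
  bounce: vy ← 0.81·22.171 = 17.959
Arc 2: start y=0.000, vy=17.959 → t=3.661, apex=16.438, x_land=67.736, impact vy=-17.959
  bounce: vy ← 0.81·17.959 = 14.546
Arc 3: start y=0.000, vy=14.546 → t=2.966, apex=10.785, x_land=96.207, impact vy=-14.546
  bounce: vy ← 0.81·14.546 = 11.783
Arc 4: start y=0.000, vy=11.783 → t=2.402, apex=7.076, x_land=119.267, impact vy=-11.783
  bounce: vy ← 0.81·11.783 = 9.544
Arc 5: start y=0.000, vy=9.544 → t=1.946, apex=4.643, x_land=137.946, impact vy=-9.544
  bounce: vy ← 0.81·9.544 = 7.731

1 3.395 25.054 32.588
2 3.661 16.438 67.736
3 2.966 10.785 96.207
4 2.402 7.076 119.267
5 1.946 4.643 137.946
final: 137.946 7.731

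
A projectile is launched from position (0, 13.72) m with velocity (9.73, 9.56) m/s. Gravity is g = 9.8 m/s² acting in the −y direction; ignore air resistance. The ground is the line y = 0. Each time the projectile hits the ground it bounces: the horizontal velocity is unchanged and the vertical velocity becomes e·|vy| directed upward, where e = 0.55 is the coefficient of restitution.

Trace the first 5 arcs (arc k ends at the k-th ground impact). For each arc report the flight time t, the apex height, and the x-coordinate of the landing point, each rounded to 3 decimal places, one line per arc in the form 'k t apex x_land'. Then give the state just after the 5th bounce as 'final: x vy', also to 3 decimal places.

Arc 1: start y=13.720, vy=9.560 → t=2.912, apex=18.383, x_land=28.338, impact vy=-18.982
  bounce: vy ← 0.55·18.982 = 10.440
Arc 2: start y=0.000, vy=10.440 → t=2.131, apex=5.561, x_land=49.069, impact vy=-10.440
  bounce: vy ← 0.55·10.440 = 5.742
Arc 3: start y=0.000, vy=5.742 → t=1.172, apex=1.682, x_land=60.471, impact vy=-5.742
  bounce: vy ← 0.55·5.742 = 3.158
Arc 4: start y=0.000, vy=3.158 → t=0.645, apex=0.509, x_land=66.742, impact vy=-3.158
  bounce: vy ← 0.55·3.158 = 1.737
Arc 5: start y=0.000, vy=1.737 → t=0.354, apex=0.154, x_land=70.191, impact vy=-1.737
  bounce: vy ← 0.55·1.737 = 0.955

1 2.912 18.383 28.338
2 2.131 5.561 49.069
3 1.172 1.682 60.471
4 0.645 0.509 66.742
5 0.354 0.154 70.191
final: 70.191 0.955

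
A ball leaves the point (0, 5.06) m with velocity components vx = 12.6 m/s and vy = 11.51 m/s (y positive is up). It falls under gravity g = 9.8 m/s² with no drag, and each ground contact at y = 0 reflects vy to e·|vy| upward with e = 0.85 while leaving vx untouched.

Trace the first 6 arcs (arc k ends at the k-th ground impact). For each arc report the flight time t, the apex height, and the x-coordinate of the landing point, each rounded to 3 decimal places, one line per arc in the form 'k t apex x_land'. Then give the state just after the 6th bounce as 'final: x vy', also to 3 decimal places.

Arc 1: start y=5.060, vy=11.510 → t=2.728, apex=11.819, x_land=34.367, impact vy=-15.220
  bounce: vy ← 0.85·15.220 = 12.937
Arc 2: start y=0.000, vy=12.937 → t=2.640, apex=8.539, x_land=67.635, impact vy=-12.937
  bounce: vy ← 0.85·12.937 = 10.997
Arc 3: start y=0.000, vy=10.997 → t=2.244, apex=6.170, x_land=95.912, impact vy=-10.997
  bounce: vy ← 0.85·10.997 = 9.347
Arc 4: start y=0.000, vy=9.347 → t=1.908, apex=4.458, x_land=119.947, impact vy=-9.347
  bounce: vy ← 0.85·9.347 = 7.945
Arc 5: start y=0.000, vy=7.945 → t=1.621, apex=3.221, x_land=140.377, impact vy=-7.945
  bounce: vy ← 0.85·7.945 = 6.753
Arc 6: start y=0.000, vy=6.753 → t=1.378, apex=2.327, x_land=157.743, impact vy=-6.753
  bounce: vy ← 0.85·6.753 = 5.740

1 2.728 11.819 34.367
2 2.640 8.539 67.635
3 2.244 6.170 95.912
4 1.908 4.458 119.947
5 1.621 3.221 140.377
6 1.378 2.327 157.743
final: 157.743 5.740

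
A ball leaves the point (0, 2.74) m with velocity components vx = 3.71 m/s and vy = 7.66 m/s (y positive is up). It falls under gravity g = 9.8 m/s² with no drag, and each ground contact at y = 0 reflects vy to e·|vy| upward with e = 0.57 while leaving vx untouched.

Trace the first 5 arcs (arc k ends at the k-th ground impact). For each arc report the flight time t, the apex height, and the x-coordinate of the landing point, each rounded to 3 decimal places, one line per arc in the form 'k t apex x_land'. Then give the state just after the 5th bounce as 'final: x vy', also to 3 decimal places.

1 1.863 5.734 6.913
2 1.233 1.863 11.488
3 0.703 0.605 14.096
4 0.401 0.197 15.582
5 0.228 0.064 16.430
final: 16.430 0.638

Arc 1: start y=2.740, vy=7.660 → t=1.863, apex=5.734, x_land=6.913, impact vy=-10.601
  bounce: vy ← 0.57·10.601 = 6.043
Arc 2: start y=0.000, vy=6.043 → t=1.233, apex=1.863, x_land=11.488, impact vy=-6.043
  bounce: vy ← 0.57·6.043 = 3.444
Arc 3: start y=0.000, vy=3.444 → t=0.703, apex=0.605, x_land=14.096, impact vy=-3.444
  bounce: vy ← 0.57·3.444 = 1.963
Arc 4: start y=0.000, vy=1.963 → t=0.401, apex=0.197, x_land=15.582, impact vy=-1.963
  bounce: vy ← 0.57·1.963 = 1.119
Arc 5: start y=0.000, vy=1.119 → t=0.228, apex=0.064, x_land=16.430, impact vy=-1.119
  bounce: vy ← 0.57·1.119 = 0.638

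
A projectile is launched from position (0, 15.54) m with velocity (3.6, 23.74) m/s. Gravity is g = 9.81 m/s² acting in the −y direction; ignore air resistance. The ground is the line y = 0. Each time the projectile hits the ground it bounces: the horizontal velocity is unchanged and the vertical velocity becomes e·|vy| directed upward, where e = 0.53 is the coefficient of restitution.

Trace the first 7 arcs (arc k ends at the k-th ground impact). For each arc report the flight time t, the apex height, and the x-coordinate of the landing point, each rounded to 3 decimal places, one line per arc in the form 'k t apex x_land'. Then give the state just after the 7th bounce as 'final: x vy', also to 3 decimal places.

1 5.424 44.265 19.527
2 3.184 12.434 30.990
3 1.688 3.493 37.066
4 0.894 0.981 40.286
5 0.474 0.276 41.993
6 0.251 0.077 42.897
7 0.133 0.022 43.377
final: 43.377 0.346

Arc 1: start y=15.540, vy=23.740 → t=5.424, apex=44.265, x_land=19.527, impact vy=-29.470
  bounce: vy ← 0.53·29.470 = 15.619
Arc 2: start y=0.000, vy=15.619 → t=3.184, apex=12.434, x_land=30.990, impact vy=-15.619
  bounce: vy ← 0.53·15.619 = 8.278
Arc 3: start y=0.000, vy=8.278 → t=1.688, apex=3.493, x_land=37.066, impact vy=-8.278
  bounce: vy ← 0.53·8.278 = 4.387
Arc 4: start y=0.000, vy=4.387 → t=0.894, apex=0.981, x_land=40.286, impact vy=-4.387
  bounce: vy ← 0.53·4.387 = 2.325
Arc 5: start y=0.000, vy=2.325 → t=0.474, apex=0.276, x_land=41.993, impact vy=-2.325
  bounce: vy ← 0.53·2.325 = 1.232
Arc 6: start y=0.000, vy=1.232 → t=0.251, apex=0.077, x_land=42.897, impact vy=-1.232
  bounce: vy ← 0.53·1.232 = 0.653
Arc 7: start y=0.000, vy=0.653 → t=0.133, apex=0.022, x_land=43.377, impact vy=-0.653
  bounce: vy ← 0.53·0.653 = 0.346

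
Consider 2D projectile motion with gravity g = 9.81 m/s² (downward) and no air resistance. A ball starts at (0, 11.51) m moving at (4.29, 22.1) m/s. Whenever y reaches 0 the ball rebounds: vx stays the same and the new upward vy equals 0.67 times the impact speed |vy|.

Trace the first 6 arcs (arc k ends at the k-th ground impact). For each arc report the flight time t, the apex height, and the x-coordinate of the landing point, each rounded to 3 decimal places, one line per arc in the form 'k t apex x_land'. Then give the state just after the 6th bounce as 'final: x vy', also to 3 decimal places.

1 4.977 36.403 21.352
2 3.651 16.342 37.012
3 2.446 7.336 47.505
4 1.639 3.293 54.535
5 1.098 1.478 59.246
6 0.736 0.664 62.401
final: 62.401 2.418

Arc 1: start y=11.510, vy=22.100 → t=4.977, apex=36.403, x_land=21.352, impact vy=-26.725
  bounce: vy ← 0.67·26.725 = 17.906
Arc 2: start y=0.000, vy=17.906 → t=3.651, apex=16.342, x_land=37.012, impact vy=-17.906
  bounce: vy ← 0.67·17.906 = 11.997
Arc 3: start y=0.000, vy=11.997 → t=2.446, apex=7.336, x_land=47.505, impact vy=-11.997
  bounce: vy ← 0.67·11.997 = 8.038
Arc 4: start y=0.000, vy=8.038 → t=1.639, apex=3.293, x_land=54.535, impact vy=-8.038
  bounce: vy ← 0.67·8.038 = 5.385
Arc 5: start y=0.000, vy=5.385 → t=1.098, apex=1.478, x_land=59.246, impact vy=-5.385
  bounce: vy ← 0.67·5.385 = 3.608
Arc 6: start y=0.000, vy=3.608 → t=0.736, apex=0.664, x_land=62.401, impact vy=-3.608
  bounce: vy ← 0.67·3.608 = 2.418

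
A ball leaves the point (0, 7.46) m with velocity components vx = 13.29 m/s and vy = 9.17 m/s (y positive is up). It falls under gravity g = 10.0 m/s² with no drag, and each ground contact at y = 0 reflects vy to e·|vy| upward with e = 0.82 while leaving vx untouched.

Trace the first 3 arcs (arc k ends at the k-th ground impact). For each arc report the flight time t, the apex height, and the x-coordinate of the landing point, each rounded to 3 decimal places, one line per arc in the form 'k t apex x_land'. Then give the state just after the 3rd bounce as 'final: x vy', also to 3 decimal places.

Arc 1: start y=7.460, vy=9.170 → t=2.444, apex=11.664, x_land=32.486, impact vy=-15.274
  bounce: vy ← 0.82·15.274 = 12.525
Arc 2: start y=0.000, vy=12.525 → t=2.505, apex=7.843, x_land=65.776, impact vy=-12.525
  bounce: vy ← 0.82·12.525 = 10.270
Arc 3: start y=0.000, vy=10.270 → t=2.054, apex=5.274, x_land=93.074, impact vy=-10.270
  bounce: vy ← 0.82·10.270 = 8.421

1 2.444 11.664 32.486
2 2.505 7.843 65.776
3 2.054 5.274 93.074
final: 93.074 8.421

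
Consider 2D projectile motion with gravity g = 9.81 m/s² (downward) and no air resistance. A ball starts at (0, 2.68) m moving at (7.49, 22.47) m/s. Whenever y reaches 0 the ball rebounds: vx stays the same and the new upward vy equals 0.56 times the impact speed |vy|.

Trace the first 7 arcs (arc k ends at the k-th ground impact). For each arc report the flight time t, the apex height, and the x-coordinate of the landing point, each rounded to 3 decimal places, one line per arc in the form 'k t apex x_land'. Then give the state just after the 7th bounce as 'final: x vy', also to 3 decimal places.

Arc 1: start y=2.680, vy=22.470 → t=4.697, apex=28.414, x_land=35.183, impact vy=-23.611
  bounce: vy ← 0.56·23.611 = 13.222
Arc 2: start y=0.000, vy=13.222 → t=2.696, apex=8.911, x_land=55.374, impact vy=-13.222
  bounce: vy ← 0.56·13.222 = 7.404
Arc 3: start y=0.000, vy=7.404 → t=1.510, apex=2.794, x_land=66.680, impact vy=-7.404
  bounce: vy ← 0.56·7.404 = 4.146
Arc 4: start y=0.000, vy=4.146 → t=0.845, apex=0.876, x_land=73.012, impact vy=-4.146
  bounce: vy ← 0.56·4.146 = 2.322
Arc 5: start y=0.000, vy=2.322 → t=0.473, apex=0.275, x_land=76.558, impact vy=-2.322
  bounce: vy ← 0.56·2.322 = 1.300
Arc 6: start y=0.000, vy=1.300 → t=0.265, apex=0.086, x_land=78.543, impact vy=-1.300
  bounce: vy ← 0.56·1.300 = 0.728
Arc 7: start y=0.000, vy=0.728 → t=0.148, apex=0.027, x_land=79.655, impact vy=-0.728
  bounce: vy ← 0.56·0.728 = 0.408

1 4.697 28.414 35.183
2 2.696 8.911 55.374
3 1.510 2.794 66.680
4 0.845 0.876 73.012
5 0.473 0.275 76.558
6 0.265 0.086 78.543
7 0.148 0.027 79.655
final: 79.655 0.408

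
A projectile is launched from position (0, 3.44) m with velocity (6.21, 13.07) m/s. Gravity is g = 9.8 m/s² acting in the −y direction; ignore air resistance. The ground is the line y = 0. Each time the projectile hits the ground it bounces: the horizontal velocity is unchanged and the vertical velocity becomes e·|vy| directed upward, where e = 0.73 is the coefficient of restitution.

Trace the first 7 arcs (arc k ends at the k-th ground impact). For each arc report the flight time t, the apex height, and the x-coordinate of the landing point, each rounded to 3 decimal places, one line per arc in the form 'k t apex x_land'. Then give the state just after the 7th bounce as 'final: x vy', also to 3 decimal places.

Arc 1: start y=3.440, vy=13.070 → t=2.909, apex=12.156, x_land=18.063, impact vy=-15.435
  bounce: vy ← 0.73·15.435 = 11.268
Arc 2: start y=0.000, vy=11.268 → t=2.300, apex=6.478, x_land=32.343, impact vy=-11.268
  bounce: vy ← 0.73·11.268 = 8.225
Arc 3: start y=0.000, vy=8.225 → t=1.679, apex=3.452, x_land=42.768, impact vy=-8.225
  bounce: vy ← 0.73·8.225 = 6.005
Arc 4: start y=0.000, vy=6.005 → t=1.225, apex=1.840, x_land=50.378, impact vy=-6.005
  bounce: vy ← 0.73·6.005 = 4.383
Arc 5: start y=0.000, vy=4.383 → t=0.895, apex=0.980, x_land=55.933, impact vy=-4.383
  bounce: vy ← 0.73·4.383 = 3.200
Arc 6: start y=0.000, vy=3.200 → t=0.653, apex=0.522, x_land=59.988, impact vy=-3.200
  bounce: vy ← 0.73·3.200 = 2.336
Arc 7: start y=0.000, vy=2.336 → t=0.477, apex=0.278, x_land=62.949, impact vy=-2.336
  bounce: vy ← 0.73·2.336 = 1.705

1 2.909 12.156 18.063
2 2.300 6.478 32.343
3 1.679 3.452 42.768
4 1.225 1.840 50.378
5 0.895 0.980 55.933
6 0.653 0.522 59.988
7 0.477 0.278 62.949
final: 62.949 1.705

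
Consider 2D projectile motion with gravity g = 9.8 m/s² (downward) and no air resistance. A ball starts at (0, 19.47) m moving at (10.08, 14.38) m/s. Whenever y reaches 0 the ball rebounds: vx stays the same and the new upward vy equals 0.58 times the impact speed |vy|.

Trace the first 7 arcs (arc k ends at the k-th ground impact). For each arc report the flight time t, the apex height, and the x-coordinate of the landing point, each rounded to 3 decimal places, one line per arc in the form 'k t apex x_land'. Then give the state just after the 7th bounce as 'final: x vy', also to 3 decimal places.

Arc 1: start y=19.470, vy=14.380 → t=3.943, apex=30.020, x_land=39.741, impact vy=-24.257
  bounce: vy ← 0.58·24.257 = 14.069
Arc 2: start y=0.000, vy=14.069 → t=2.871, apex=10.099, x_land=68.683, impact vy=-14.069
  bounce: vy ← 0.58·14.069 = 8.160
Arc 3: start y=0.000, vy=8.160 → t=1.665, apex=3.397, x_land=85.469, impact vy=-8.160
  bounce: vy ← 0.58·8.160 = 4.733
Arc 4: start y=0.000, vy=4.733 → t=0.966, apex=1.143, x_land=95.205, impact vy=-4.733
  bounce: vy ← 0.58·4.733 = 2.745
Arc 5: start y=0.000, vy=2.745 → t=0.560, apex=0.384, x_land=100.852, impact vy=-2.745
  bounce: vy ← 0.58·2.745 = 1.592
Arc 6: start y=0.000, vy=1.592 → t=0.325, apex=0.129, x_land=104.127, impact vy=-1.592
  bounce: vy ← 0.58·1.592 = 0.923
Arc 7: start y=0.000, vy=0.923 → t=0.188, apex=0.044, x_land=106.027, impact vy=-0.923
  bounce: vy ← 0.58·0.923 = 0.536

1 3.943 30.020 39.741
2 2.871 10.099 68.683
3 1.665 3.397 85.469
4 0.966 1.143 95.205
5 0.560 0.384 100.852
6 0.325 0.129 104.127
7 0.188 0.044 106.027
final: 106.027 0.536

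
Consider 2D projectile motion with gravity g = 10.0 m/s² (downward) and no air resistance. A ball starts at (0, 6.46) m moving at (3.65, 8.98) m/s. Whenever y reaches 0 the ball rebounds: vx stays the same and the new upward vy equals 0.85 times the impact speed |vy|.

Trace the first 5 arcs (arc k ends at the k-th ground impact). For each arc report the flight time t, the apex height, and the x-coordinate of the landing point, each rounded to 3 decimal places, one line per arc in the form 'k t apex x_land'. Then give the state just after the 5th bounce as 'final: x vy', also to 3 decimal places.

Arc 1: start y=6.460, vy=8.980 → t=2.347, apex=10.492, x_land=8.565, impact vy=-14.486
  bounce: vy ← 0.85·14.486 = 12.313
Arc 2: start y=0.000, vy=12.313 → t=2.463, apex=7.580, x_land=17.554, impact vy=-12.313
  bounce: vy ← 0.85·12.313 = 10.466
Arc 3: start y=0.000, vy=10.466 → t=2.093, apex=5.477, x_land=25.194, impact vy=-10.466
  bounce: vy ← 0.85·10.466 = 8.896
Arc 4: start y=0.000, vy=8.896 → t=1.779, apex=3.957, x_land=31.688, impact vy=-8.896
  bounce: vy ← 0.85·8.896 = 7.562
Arc 5: start y=0.000, vy=7.562 → t=1.512, apex=2.859, x_land=37.208, impact vy=-7.562
  bounce: vy ← 0.85·7.562 = 6.427

1 2.347 10.492 8.565
2 2.463 7.580 17.554
3 2.093 5.477 25.194
4 1.779 3.957 31.688
5 1.512 2.859 37.208
final: 37.208 6.427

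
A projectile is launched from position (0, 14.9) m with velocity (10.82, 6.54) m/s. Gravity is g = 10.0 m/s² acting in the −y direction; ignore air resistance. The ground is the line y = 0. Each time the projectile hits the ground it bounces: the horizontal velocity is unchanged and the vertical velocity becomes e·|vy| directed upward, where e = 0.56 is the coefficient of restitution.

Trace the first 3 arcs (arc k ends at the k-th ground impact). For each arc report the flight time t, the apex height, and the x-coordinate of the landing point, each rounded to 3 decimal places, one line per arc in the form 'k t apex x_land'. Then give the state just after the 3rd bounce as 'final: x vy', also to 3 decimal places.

Arc 1: start y=14.900, vy=6.540 → t=2.500, apex=17.039, x_land=27.050, impact vy=-18.460
  bounce: vy ← 0.56·18.460 = 10.338
Arc 2: start y=0.000, vy=10.338 → t=2.068, apex=5.343, x_land=49.421, impact vy=-10.338
  bounce: vy ← 0.56·10.338 = 5.789
Arc 3: start y=0.000, vy=5.789 → t=1.158, apex=1.676, x_land=61.948, impact vy=-5.789
  bounce: vy ← 0.56·5.789 = 3.242

1 2.500 17.039 27.050
2 2.068 5.343 49.421
3 1.158 1.676 61.948
final: 61.948 3.242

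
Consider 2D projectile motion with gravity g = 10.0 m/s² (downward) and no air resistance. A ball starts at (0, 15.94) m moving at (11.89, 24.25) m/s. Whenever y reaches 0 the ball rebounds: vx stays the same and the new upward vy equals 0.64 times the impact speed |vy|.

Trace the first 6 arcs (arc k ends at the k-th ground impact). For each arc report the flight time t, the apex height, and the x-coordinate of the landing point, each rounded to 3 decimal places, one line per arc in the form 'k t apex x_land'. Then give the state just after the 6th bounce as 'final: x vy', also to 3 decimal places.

1 5.436 45.343 64.639
2 3.855 18.573 110.470
3 2.467 7.607 139.802
4 1.579 3.116 158.575
5 1.010 1.276 170.589
6 0.647 0.523 178.279
final: 178.279 2.069

Arc 1: start y=15.940, vy=24.250 → t=5.436, apex=45.343, x_land=64.639, impact vy=-30.114
  bounce: vy ← 0.64·30.114 = 19.273
Arc 2: start y=0.000, vy=19.273 → t=3.855, apex=18.573, x_land=110.470, impact vy=-19.273
  bounce: vy ← 0.64·19.273 = 12.335
Arc 3: start y=0.000, vy=12.335 → t=2.467, apex=7.607, x_land=139.802, impact vy=-12.335
  bounce: vy ← 0.64·12.335 = 7.894
Arc 4: start y=0.000, vy=7.894 → t=1.579, apex=3.116, x_land=158.575, impact vy=-7.894
  bounce: vy ← 0.64·7.894 = 5.052
Arc 5: start y=0.000, vy=5.052 → t=1.010, apex=1.276, x_land=170.589, impact vy=-5.052
  bounce: vy ← 0.64·5.052 = 3.233
Arc 6: start y=0.000, vy=3.233 → t=0.647, apex=0.523, x_land=178.279, impact vy=-3.233
  bounce: vy ← 0.64·3.233 = 2.069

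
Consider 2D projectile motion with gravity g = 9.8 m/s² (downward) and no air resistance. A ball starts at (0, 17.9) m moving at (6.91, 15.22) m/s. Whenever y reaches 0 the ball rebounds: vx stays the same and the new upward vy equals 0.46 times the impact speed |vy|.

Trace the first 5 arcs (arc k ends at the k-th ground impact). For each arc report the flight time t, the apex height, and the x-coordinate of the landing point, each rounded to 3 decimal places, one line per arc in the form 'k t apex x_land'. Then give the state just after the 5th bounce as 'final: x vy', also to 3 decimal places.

1 4.016 29.719 27.749
2 2.266 6.288 43.405
3 1.042 1.331 50.607
4 0.479 0.282 53.920
5 0.221 0.060 55.444
final: 55.444 0.497

Arc 1: start y=17.900, vy=15.220 → t=4.016, apex=29.719, x_land=27.749, impact vy=-24.135
  bounce: vy ← 0.46·24.135 = 11.102
Arc 2: start y=0.000, vy=11.102 → t=2.266, apex=6.288, x_land=43.405, impact vy=-11.102
  bounce: vy ← 0.46·11.102 = 5.107
Arc 3: start y=0.000, vy=5.107 → t=1.042, apex=1.331, x_land=50.607, impact vy=-5.107
  bounce: vy ← 0.46·5.107 = 2.349
Arc 4: start y=0.000, vy=2.349 → t=0.479, apex=0.282, x_land=53.920, impact vy=-2.349
  bounce: vy ← 0.46·2.349 = 1.081
Arc 5: start y=0.000, vy=1.081 → t=0.221, apex=0.060, x_land=55.444, impact vy=-1.081
  bounce: vy ← 0.46·1.081 = 0.497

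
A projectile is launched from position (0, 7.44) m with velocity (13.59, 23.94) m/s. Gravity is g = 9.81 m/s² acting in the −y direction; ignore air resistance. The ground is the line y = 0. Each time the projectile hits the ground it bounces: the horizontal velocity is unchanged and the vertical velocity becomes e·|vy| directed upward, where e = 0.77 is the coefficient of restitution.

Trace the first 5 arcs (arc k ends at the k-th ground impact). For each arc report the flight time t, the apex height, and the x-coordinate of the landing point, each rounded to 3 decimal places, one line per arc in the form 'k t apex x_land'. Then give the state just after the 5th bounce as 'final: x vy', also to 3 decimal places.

1 5.174 36.651 70.313
2 4.210 21.730 127.522
3 3.241 12.884 171.573
4 2.496 7.639 205.493
5 1.922 4.529 231.610
final: 231.610 7.259

Arc 1: start y=7.440, vy=23.940 → t=5.174, apex=36.651, x_land=70.313, impact vy=-26.816
  bounce: vy ← 0.77·26.816 = 20.648
Arc 2: start y=0.000, vy=20.648 → t=4.210, apex=21.730, x_land=127.522, impact vy=-20.648
  bounce: vy ← 0.77·20.648 = 15.899
Arc 3: start y=0.000, vy=15.899 → t=3.241, apex=12.884, x_land=171.573, impact vy=-15.899
  bounce: vy ← 0.77·15.899 = 12.242
Arc 4: start y=0.000, vy=12.242 → t=2.496, apex=7.639, x_land=205.493, impact vy=-12.242
  bounce: vy ← 0.77·12.242 = 9.427
Arc 5: start y=0.000, vy=9.427 → t=1.922, apex=4.529, x_land=231.610, impact vy=-9.427
  bounce: vy ← 0.77·9.427 = 7.259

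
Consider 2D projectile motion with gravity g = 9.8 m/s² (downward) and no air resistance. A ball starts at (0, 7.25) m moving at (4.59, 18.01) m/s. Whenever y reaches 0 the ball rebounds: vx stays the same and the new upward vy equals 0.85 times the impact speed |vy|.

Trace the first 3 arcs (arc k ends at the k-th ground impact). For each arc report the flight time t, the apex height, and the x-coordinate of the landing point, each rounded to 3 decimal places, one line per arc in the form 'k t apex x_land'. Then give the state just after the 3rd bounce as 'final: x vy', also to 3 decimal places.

1 4.042 23.799 18.551
2 3.747 17.195 35.748
3 3.185 12.423 50.365
final: 50.365 13.264

Arc 1: start y=7.250, vy=18.010 → t=4.042, apex=23.799, x_land=18.551, impact vy=-21.598
  bounce: vy ← 0.85·21.598 = 18.358
Arc 2: start y=0.000, vy=18.358 → t=3.747, apex=17.195, x_land=35.748, impact vy=-18.358
  bounce: vy ← 0.85·18.358 = 15.604
Arc 3: start y=0.000, vy=15.604 → t=3.185, apex=12.423, x_land=50.365, impact vy=-15.604
  bounce: vy ← 0.85·15.604 = 13.264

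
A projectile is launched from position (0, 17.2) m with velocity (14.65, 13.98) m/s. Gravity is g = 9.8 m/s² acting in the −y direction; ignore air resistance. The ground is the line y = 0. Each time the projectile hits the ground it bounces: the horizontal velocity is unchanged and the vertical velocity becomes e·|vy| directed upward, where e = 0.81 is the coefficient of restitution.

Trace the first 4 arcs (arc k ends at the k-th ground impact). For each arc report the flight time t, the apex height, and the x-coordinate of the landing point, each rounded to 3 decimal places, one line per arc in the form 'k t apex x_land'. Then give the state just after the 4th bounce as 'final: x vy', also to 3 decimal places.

1 3.781 27.171 55.397
2 3.815 17.827 111.284
3 3.090 11.696 156.552
4 2.503 7.674 193.220
final: 193.220 9.934

Arc 1: start y=17.200, vy=13.980 → t=3.781, apex=27.171, x_land=55.397, impact vy=-23.077
  bounce: vy ← 0.81·23.077 = 18.693
Arc 2: start y=0.000, vy=18.693 → t=3.815, apex=17.827, x_land=111.284, impact vy=-18.693
  bounce: vy ← 0.81·18.693 = 15.141
Arc 3: start y=0.000, vy=15.141 → t=3.090, apex=11.696, x_land=156.552, impact vy=-15.141
  bounce: vy ← 0.81·15.141 = 12.264
Arc 4: start y=0.000, vy=12.264 → t=2.503, apex=7.674, x_land=193.220, impact vy=-12.264
  bounce: vy ← 0.81·12.264 = 9.934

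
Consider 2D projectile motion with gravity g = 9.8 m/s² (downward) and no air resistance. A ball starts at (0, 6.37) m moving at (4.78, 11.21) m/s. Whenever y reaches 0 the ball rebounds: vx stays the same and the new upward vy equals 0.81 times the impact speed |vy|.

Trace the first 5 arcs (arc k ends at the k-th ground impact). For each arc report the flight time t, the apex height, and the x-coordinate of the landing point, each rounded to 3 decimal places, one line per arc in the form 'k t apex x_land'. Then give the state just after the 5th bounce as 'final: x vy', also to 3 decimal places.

Arc 1: start y=6.370, vy=11.210 → t=2.759, apex=12.781, x_land=13.188, impact vy=-15.828
  bounce: vy ← 0.81·15.828 = 12.820
Arc 2: start y=0.000, vy=12.820 → t=2.616, apex=8.386, x_land=25.694, impact vy=-12.820
  bounce: vy ← 0.81·12.820 = 10.385
Arc 3: start y=0.000, vy=10.385 → t=2.119, apex=5.502, x_land=35.824, impact vy=-10.385
  bounce: vy ← 0.81·10.385 = 8.411
Arc 4: start y=0.000, vy=8.411 → t=1.717, apex=3.610, x_land=44.030, impact vy=-8.411
  bounce: vy ← 0.81·8.411 = 6.813
Arc 5: start y=0.000, vy=6.813 → t=1.390, apex=2.368, x_land=50.676, impact vy=-6.813
  bounce: vy ← 0.81·6.813 = 5.519

1 2.759 12.781 13.188
2 2.616 8.386 25.694
3 2.119 5.502 35.824
4 1.717 3.610 44.030
5 1.390 2.368 50.676
final: 50.676 5.519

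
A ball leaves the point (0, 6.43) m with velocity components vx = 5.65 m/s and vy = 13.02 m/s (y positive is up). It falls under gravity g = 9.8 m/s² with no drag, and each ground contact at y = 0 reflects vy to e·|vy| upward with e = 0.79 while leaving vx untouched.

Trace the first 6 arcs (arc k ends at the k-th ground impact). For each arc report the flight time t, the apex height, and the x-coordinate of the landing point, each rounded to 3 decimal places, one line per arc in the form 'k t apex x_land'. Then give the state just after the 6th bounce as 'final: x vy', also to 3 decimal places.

Arc 1: start y=6.430, vy=13.020 → t=3.083, apex=15.079, x_land=17.418, impact vy=-17.192
  bounce: vy ← 0.79·17.192 = 13.581
Arc 2: start y=0.000, vy=13.581 → t=2.772, apex=9.411, x_land=33.078, impact vy=-13.581
  bounce: vy ← 0.79·13.581 = 10.729
Arc 3: start y=0.000, vy=10.729 → t=2.190, apex=5.873, x_land=45.449, impact vy=-10.729
  bounce: vy ← 0.79·10.729 = 8.476
Arc 4: start y=0.000, vy=8.476 → t=1.730, apex=3.666, x_land=55.223, impact vy=-8.476
  bounce: vy ← 0.79·8.476 = 6.696
Arc 5: start y=0.000, vy=6.696 → t=1.367, apex=2.288, x_land=62.944, impact vy=-6.696
  bounce: vy ← 0.79·6.696 = 5.290
Arc 6: start y=0.000, vy=5.290 → t=1.080, apex=1.428, x_land=69.043, impact vy=-5.290
  bounce: vy ← 0.79·5.290 = 4.179

1 3.083 15.079 17.418
2 2.772 9.411 33.078
3 2.190 5.873 45.449
4 1.730 3.666 55.223
5 1.367 2.288 62.944
6 1.080 1.428 69.043
final: 69.043 4.179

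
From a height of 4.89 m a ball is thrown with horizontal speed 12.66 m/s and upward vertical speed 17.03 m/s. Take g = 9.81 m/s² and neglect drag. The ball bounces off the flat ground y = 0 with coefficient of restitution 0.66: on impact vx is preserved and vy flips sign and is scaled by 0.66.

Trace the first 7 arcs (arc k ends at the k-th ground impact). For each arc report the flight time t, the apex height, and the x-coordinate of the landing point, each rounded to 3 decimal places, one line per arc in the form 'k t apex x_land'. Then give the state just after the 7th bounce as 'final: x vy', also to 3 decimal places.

Arc 1: start y=4.890, vy=17.030 → t=3.739, apex=19.672, x_land=47.331, impact vy=-19.646
  bounce: vy ← 0.66·19.646 = 12.966
Arc 2: start y=0.000, vy=12.966 → t=2.643, apex=8.569, x_land=80.798, impact vy=-12.966
  bounce: vy ← 0.66·12.966 = 8.558
Arc 3: start y=0.000, vy=8.558 → t=1.745, apex=3.733, x_land=102.886, impact vy=-8.558
  bounce: vy ← 0.66·8.558 = 5.648
Arc 4: start y=0.000, vy=5.648 → t=1.152, apex=1.626, x_land=117.464, impact vy=-5.648
  bounce: vy ← 0.66·5.648 = 3.728
Arc 5: start y=0.000, vy=3.728 → t=0.760, apex=0.708, x_land=127.085, impact vy=-3.728
  bounce: vy ← 0.66·3.728 = 2.460
Arc 6: start y=0.000, vy=2.460 → t=0.502, apex=0.309, x_land=133.435, impact vy=-2.460
  bounce: vy ← 0.66·2.460 = 1.624
Arc 7: start y=0.000, vy=1.624 → t=0.331, apex=0.134, x_land=137.626, impact vy=-1.624
  bounce: vy ← 0.66·1.624 = 1.072

1 3.739 19.672 47.331
2 2.643 8.569 80.798
3 1.745 3.733 102.886
4 1.152 1.626 117.464
5 0.760 0.708 127.085
6 0.502 0.309 133.435
7 0.331 0.134 137.626
final: 137.626 1.072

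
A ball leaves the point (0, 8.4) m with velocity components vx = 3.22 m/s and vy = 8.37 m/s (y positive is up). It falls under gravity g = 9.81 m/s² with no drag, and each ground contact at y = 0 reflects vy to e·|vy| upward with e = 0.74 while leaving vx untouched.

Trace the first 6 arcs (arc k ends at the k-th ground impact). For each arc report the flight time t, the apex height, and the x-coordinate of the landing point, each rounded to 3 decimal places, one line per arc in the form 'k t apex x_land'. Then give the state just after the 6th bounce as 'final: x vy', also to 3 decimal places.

1 2.415 11.971 7.778
2 2.312 6.555 15.223
3 1.711 3.590 20.732
4 1.266 1.966 24.809
5 0.937 1.076 27.825
6 0.693 0.589 30.058
final: 30.058 2.517

Arc 1: start y=8.400, vy=8.370 → t=2.415, apex=11.971, x_land=7.778, impact vy=-15.325
  bounce: vy ← 0.74·15.325 = 11.341
Arc 2: start y=0.000, vy=11.341 → t=2.312, apex=6.555, x_land=15.223, impact vy=-11.341
  bounce: vy ← 0.74·11.341 = 8.392
Arc 3: start y=0.000, vy=8.392 → t=1.711, apex=3.590, x_land=20.732, impact vy=-8.392
  bounce: vy ← 0.74·8.392 = 6.210
Arc 4: start y=0.000, vy=6.210 → t=1.266, apex=1.966, x_land=24.809, impact vy=-6.210
  bounce: vy ← 0.74·6.210 = 4.596
Arc 5: start y=0.000, vy=4.596 → t=0.937, apex=1.076, x_land=27.825, impact vy=-4.596
  bounce: vy ← 0.74·4.596 = 3.401
Arc 6: start y=0.000, vy=3.401 → t=0.693, apex=0.589, x_land=30.058, impact vy=-3.401
  bounce: vy ← 0.74·3.401 = 2.517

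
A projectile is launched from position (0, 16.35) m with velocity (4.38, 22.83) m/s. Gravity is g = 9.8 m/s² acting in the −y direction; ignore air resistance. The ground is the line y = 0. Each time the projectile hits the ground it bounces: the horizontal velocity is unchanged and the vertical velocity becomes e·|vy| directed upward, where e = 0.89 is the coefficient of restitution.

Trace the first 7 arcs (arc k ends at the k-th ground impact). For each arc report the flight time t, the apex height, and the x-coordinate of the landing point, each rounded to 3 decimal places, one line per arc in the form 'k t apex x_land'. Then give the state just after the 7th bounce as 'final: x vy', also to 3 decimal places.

1 5.290 42.942 23.170
2 5.269 34.015 46.250
3 4.690 26.943 66.791
4 4.174 21.342 85.073
5 3.715 16.905 101.344
6 3.306 13.390 115.825
7 2.942 10.606 128.713
final: 128.713 12.832

Arc 1: start y=16.350, vy=22.830 → t=5.290, apex=42.942, x_land=23.170, impact vy=-29.012
  bounce: vy ← 0.89·29.012 = 25.820
Arc 2: start y=0.000, vy=25.820 → t=5.269, apex=34.015, x_land=46.250, impact vy=-25.820
  bounce: vy ← 0.89·25.820 = 22.980
Arc 3: start y=0.000, vy=22.980 → t=4.690, apex=26.943, x_land=66.791, impact vy=-22.980
  bounce: vy ← 0.89·22.980 = 20.452
Arc 4: start y=0.000, vy=20.452 → t=4.174, apex=21.342, x_land=85.073, impact vy=-20.452
  bounce: vy ← 0.89·20.452 = 18.202
Arc 5: start y=0.000, vy=18.202 → t=3.715, apex=16.905, x_land=101.344, impact vy=-18.202
  bounce: vy ← 0.89·18.202 = 16.200
Arc 6: start y=0.000, vy=16.200 → t=3.306, apex=13.390, x_land=115.825, impact vy=-16.200
  bounce: vy ← 0.89·16.200 = 14.418
Arc 7: start y=0.000, vy=14.418 → t=2.942, apex=10.606, x_land=128.713, impact vy=-14.418
  bounce: vy ← 0.89·14.418 = 12.832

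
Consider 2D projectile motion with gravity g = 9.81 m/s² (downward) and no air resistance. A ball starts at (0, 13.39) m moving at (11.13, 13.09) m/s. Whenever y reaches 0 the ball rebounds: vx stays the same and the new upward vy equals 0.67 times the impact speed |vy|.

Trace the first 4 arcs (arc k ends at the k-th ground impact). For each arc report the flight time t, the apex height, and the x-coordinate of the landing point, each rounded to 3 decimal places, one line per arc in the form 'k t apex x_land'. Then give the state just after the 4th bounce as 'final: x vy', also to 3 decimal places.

1 3.458 22.123 38.489
2 2.846 9.931 70.163
3 1.907 4.458 91.385
4 1.277 2.001 105.603
final: 105.603 4.198

Arc 1: start y=13.390, vy=13.090 → t=3.458, apex=22.123, x_land=38.489, impact vy=-20.834
  bounce: vy ← 0.67·20.834 = 13.959
Arc 2: start y=0.000, vy=13.959 → t=2.846, apex=9.931, x_land=70.163, impact vy=-13.959
  bounce: vy ← 0.67·13.959 = 9.352
Arc 3: start y=0.000, vy=9.352 → t=1.907, apex=4.458, x_land=91.385, impact vy=-9.352
  bounce: vy ← 0.67·9.352 = 6.266
Arc 4: start y=0.000, vy=6.266 → t=1.277, apex=2.001, x_land=105.603, impact vy=-6.266
  bounce: vy ← 0.67·6.266 = 4.198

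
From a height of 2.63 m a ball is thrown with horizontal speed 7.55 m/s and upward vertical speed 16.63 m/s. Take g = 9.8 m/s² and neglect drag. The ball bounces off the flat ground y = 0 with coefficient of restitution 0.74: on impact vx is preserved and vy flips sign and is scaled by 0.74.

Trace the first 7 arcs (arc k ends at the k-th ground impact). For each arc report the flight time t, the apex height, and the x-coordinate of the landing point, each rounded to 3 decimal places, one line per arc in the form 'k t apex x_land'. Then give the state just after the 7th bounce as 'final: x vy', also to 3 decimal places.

1 3.545 16.740 26.767
2 2.736 9.167 47.420
3 2.024 5.020 62.704
4 1.498 2.749 74.013
5 1.109 1.505 82.382
6 0.820 0.824 88.576
7 0.607 0.451 93.159
final: 93.159 2.201

Arc 1: start y=2.630, vy=16.630 → t=3.545, apex=16.740, x_land=26.767, impact vy=-18.114
  bounce: vy ← 0.74·18.114 = 13.404
Arc 2: start y=0.000, vy=13.404 → t=2.736, apex=9.167, x_land=47.420, impact vy=-13.404
  bounce: vy ← 0.74·13.404 = 9.919
Arc 3: start y=0.000, vy=9.919 → t=2.024, apex=5.020, x_land=62.704, impact vy=-9.919
  bounce: vy ← 0.74·9.919 = 7.340
Arc 4: start y=0.000, vy=7.340 → t=1.498, apex=2.749, x_land=74.013, impact vy=-7.340
  bounce: vy ← 0.74·7.340 = 5.432
Arc 5: start y=0.000, vy=5.432 → t=1.109, apex=1.505, x_land=82.382, impact vy=-5.432
  bounce: vy ← 0.74·5.432 = 4.019
Arc 6: start y=0.000, vy=4.019 → t=0.820, apex=0.824, x_land=88.576, impact vy=-4.019
  bounce: vy ← 0.74·4.019 = 2.974
Arc 7: start y=0.000, vy=2.974 → t=0.607, apex=0.451, x_land=93.159, impact vy=-2.974
  bounce: vy ← 0.74·2.974 = 2.201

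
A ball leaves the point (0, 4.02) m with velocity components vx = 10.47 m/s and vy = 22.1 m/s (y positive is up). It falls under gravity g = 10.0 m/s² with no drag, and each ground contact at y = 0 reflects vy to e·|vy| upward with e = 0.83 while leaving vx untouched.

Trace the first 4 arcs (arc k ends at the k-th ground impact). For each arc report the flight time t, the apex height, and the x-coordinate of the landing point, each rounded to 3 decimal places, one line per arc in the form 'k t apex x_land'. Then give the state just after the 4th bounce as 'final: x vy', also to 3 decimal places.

1 4.595 28.441 48.109
2 3.959 19.593 89.561
3 3.286 13.497 123.965
4 2.727 9.298 152.521
final: 152.521 11.319

Arc 1: start y=4.020, vy=22.100 → t=4.595, apex=28.441, x_land=48.109, impact vy=-23.850
  bounce: vy ← 0.83·23.850 = 19.795
Arc 2: start y=0.000, vy=19.795 → t=3.959, apex=19.593, x_land=89.561, impact vy=-19.795
  bounce: vy ← 0.83·19.795 = 16.430
Arc 3: start y=0.000, vy=16.430 → t=3.286, apex=13.497, x_land=123.965, impact vy=-16.430
  bounce: vy ← 0.83·16.430 = 13.637
Arc 4: start y=0.000, vy=13.637 → t=2.727, apex=9.298, x_land=152.521, impact vy=-13.637
  bounce: vy ← 0.83·13.637 = 11.319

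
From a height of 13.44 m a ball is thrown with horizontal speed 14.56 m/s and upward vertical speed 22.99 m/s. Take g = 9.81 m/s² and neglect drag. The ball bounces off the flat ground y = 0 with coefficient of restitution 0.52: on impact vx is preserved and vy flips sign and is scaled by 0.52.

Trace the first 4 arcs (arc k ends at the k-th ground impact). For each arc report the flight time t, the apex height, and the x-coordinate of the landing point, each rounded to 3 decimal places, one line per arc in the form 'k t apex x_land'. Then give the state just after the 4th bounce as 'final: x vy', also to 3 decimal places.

1 5.213 40.379 75.897
2 2.984 10.918 119.343
3 1.552 2.952 141.935
4 0.807 0.798 153.683
final: 153.683 2.058

Arc 1: start y=13.440, vy=22.990 → t=5.213, apex=40.379, x_land=75.897, impact vy=-28.147
  bounce: vy ← 0.52·28.147 = 14.636
Arc 2: start y=0.000, vy=14.636 → t=2.984, apex=10.918, x_land=119.343, impact vy=-14.636
  bounce: vy ← 0.52·14.636 = 7.611
Arc 3: start y=0.000, vy=7.611 → t=1.552, apex=2.952, x_land=141.935, impact vy=-7.611
  bounce: vy ← 0.52·7.611 = 3.958
Arc 4: start y=0.000, vy=3.958 → t=0.807, apex=0.798, x_land=153.683, impact vy=-3.958
  bounce: vy ← 0.52·3.958 = 2.058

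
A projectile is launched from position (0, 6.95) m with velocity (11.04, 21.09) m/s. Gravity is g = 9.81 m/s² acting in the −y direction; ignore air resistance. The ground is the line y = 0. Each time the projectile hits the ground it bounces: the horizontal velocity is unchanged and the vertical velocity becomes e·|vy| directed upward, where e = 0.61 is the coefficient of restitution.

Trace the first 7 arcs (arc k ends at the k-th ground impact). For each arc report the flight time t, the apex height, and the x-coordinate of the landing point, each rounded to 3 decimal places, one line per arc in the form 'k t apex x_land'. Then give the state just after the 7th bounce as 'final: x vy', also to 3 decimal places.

1 4.607 29.620 50.864
2 2.998 11.022 83.962
3 1.829 4.101 104.152
4 1.116 1.526 116.468
5 0.680 0.568 123.980
6 0.415 0.211 128.563
7 0.253 0.079 131.358
final: 131.358 0.758

Arc 1: start y=6.950, vy=21.090 → t=4.607, apex=29.620, x_land=50.864, impact vy=-24.107
  bounce: vy ← 0.61·24.107 = 14.705
Arc 2: start y=0.000, vy=14.705 → t=2.998, apex=11.022, x_land=83.962, impact vy=-14.705
  bounce: vy ← 0.61·14.705 = 8.970
Arc 3: start y=0.000, vy=8.970 → t=1.829, apex=4.101, x_land=104.152, impact vy=-8.970
  bounce: vy ← 0.61·8.970 = 5.472
Arc 4: start y=0.000, vy=5.472 → t=1.116, apex=1.526, x_land=116.468, impact vy=-5.472
  bounce: vy ← 0.61·5.472 = 3.338
Arc 5: start y=0.000, vy=3.338 → t=0.680, apex=0.568, x_land=123.980, impact vy=-3.338
  bounce: vy ← 0.61·3.338 = 2.036
Arc 6: start y=0.000, vy=2.036 → t=0.415, apex=0.211, x_land=128.563, impact vy=-2.036
  bounce: vy ← 0.61·2.036 = 1.242
Arc 7: start y=0.000, vy=1.242 → t=0.253, apex=0.079, x_land=131.358, impact vy=-1.242
  bounce: vy ← 0.61·1.242 = 0.758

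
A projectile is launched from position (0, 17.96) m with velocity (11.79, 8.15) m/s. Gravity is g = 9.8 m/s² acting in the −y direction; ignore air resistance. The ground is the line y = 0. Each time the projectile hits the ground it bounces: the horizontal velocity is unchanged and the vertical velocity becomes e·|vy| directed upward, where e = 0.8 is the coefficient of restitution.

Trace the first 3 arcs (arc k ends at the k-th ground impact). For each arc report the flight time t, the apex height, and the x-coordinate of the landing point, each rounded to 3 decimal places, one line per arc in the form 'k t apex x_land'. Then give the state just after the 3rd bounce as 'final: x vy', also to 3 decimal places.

1 2.919 21.349 34.414
2 3.340 13.663 73.790
3 2.672 8.745 105.290
final: 105.290 10.473

Arc 1: start y=17.960, vy=8.150 → t=2.919, apex=21.349, x_land=34.414, impact vy=-20.456
  bounce: vy ← 0.8·20.456 = 16.365
Arc 2: start y=0.000, vy=16.365 → t=3.340, apex=13.663, x_land=73.790, impact vy=-16.365
  bounce: vy ← 0.8·16.365 = 13.092
Arc 3: start y=0.000, vy=13.092 → t=2.672, apex=8.745, x_land=105.290, impact vy=-13.092
  bounce: vy ← 0.8·13.092 = 10.473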